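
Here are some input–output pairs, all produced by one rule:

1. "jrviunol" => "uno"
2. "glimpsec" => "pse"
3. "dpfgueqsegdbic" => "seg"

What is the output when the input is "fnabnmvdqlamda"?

dql

The pattern: swap the front and back halves of the string, then keep only the first 3 characters.
For "fnabnmvdqlamda", step one produces "dqlamdafnabnmv"; step two turns that into "dql".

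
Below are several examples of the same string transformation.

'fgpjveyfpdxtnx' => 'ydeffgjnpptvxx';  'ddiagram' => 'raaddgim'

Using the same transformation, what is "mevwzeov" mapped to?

zeemovvw

The rule is to sort the characters into alphabetical order, then move the last character to the front.
"mevwzeov" → "zeemovvw".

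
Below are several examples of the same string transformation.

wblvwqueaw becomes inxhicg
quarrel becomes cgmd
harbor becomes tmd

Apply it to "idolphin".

upaxb

What's happening: shift every letter 12 places forward in the alphabet (wrapping around), then delete the last 3 characters.
Applying both steps to "idolphin": "upaxbtuz", then "upaxb".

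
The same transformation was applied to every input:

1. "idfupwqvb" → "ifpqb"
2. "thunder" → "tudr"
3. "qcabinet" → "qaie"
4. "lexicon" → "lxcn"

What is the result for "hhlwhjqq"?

Rule — keep every other character starting from the first (positions 1st, 3rd, 5th, ...).
On "hhlwhjqq" that produces "hlhq".

hlhq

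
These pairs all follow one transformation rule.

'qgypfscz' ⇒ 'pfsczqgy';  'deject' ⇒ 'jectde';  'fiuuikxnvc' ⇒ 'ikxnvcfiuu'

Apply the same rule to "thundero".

Looking at the pairs, the operation is to swap the front and back halves of the string, then move the last character to the front.
Starting from "thundero": after the first operation, "derothun"; after the second, "nderothu".

nderothu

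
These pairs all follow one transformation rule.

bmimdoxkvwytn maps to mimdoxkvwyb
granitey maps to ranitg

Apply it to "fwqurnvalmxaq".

wqurnvalmxf

Rule — delete the last 2 characters, then move the first character to the end.
For "fwqurnvalmxaq", step one produces "fwqurnvalmx"; step two turns that into "wqurnvalmxf".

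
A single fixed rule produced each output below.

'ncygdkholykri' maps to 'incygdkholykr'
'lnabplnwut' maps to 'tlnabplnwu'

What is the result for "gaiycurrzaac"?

Each output is the input with this applied: move the last character to the front.
"gaiycurrzaac" → "cgaiycurrzaa".

cgaiycurrzaa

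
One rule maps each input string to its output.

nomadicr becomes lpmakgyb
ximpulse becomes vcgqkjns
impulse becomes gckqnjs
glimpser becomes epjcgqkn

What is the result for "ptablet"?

Looking at the pairs, the operation is to shift every letter 2 places backward in the alphabet (wrapping around), then take characters alternately from the front and the back (1st, last, 2nd, 2nd-last, ...).
"ptablet" → "nryzjcr" → "nrrcyjz".

nrrcyjz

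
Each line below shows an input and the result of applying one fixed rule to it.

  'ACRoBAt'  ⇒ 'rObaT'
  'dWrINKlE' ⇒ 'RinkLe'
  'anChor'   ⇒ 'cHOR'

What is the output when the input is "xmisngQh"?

In each case the input is transformed by: delete the first 2 characters, then flip the case of every letter.
"xmisngQh" → "ISNGqH".

ISNGqH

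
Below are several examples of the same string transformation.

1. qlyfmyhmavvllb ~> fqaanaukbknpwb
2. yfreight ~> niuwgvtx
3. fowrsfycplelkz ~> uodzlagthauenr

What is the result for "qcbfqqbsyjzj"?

fyroqyunfhfq

In each case the input is transformed by: take characters alternately from the front and the back (1st, last, 2nd, 2nd-last, ...), then shift every letter 11 places backward in the alphabet (wrapping around).
So "qcbfqqbsyjzj" becomes "fyroqyunfhfq".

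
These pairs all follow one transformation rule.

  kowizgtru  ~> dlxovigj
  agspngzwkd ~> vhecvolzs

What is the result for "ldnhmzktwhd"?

Looking at the pairs, the operation is to delete the first character, then shift every letter 11 places backward in the alphabet (wrapping around).
Working it through for "ldnhmzktwhd": intermediate "dnhmzktwhd", final "scwbozilws".

scwbozilws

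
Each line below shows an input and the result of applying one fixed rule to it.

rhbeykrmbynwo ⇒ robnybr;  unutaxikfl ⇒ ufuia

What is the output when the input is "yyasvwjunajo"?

yjanvj

Looking at the pairs, the operation is to keep every other character starting from the first (positions 1st, 3rd, 5th, ...), then take characters alternately from the front and the back (1st, last, 2nd, 2nd-last, ...).
For "yyasvwjunajo", step one produces "yavjnj"; step two turns that into "yjanvj".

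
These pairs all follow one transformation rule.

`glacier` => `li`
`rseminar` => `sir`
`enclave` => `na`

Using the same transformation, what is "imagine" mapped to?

The transformation: keep one character in every 3, starting at position 2 (positions 2nd, 5th, 8th, ...).
For "imagine" the result is "mi".

mi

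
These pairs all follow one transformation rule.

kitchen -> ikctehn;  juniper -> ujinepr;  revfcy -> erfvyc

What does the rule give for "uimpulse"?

iupmlues

In each case the input is transformed by: swap each adjacent pair of characters (1↔2, 3↔4, ...).
Applying that to "uimpulse" gives "iupmlues".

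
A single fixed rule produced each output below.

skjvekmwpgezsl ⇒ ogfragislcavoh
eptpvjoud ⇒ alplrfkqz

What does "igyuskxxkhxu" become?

The rule is to shift every letter 4 places backward in the alphabet (wrapping around).
"igyuskxxkhxu" → "ecuqogttgdtq".

ecuqogttgdtq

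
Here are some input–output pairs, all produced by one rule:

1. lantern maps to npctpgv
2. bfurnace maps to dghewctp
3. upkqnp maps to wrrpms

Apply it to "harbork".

jmcttqd

In each case the input is transformed by: take characters alternately from the front and the back (1st, last, 2nd, 2nd-last, ...), then shift every letter 2 places forward in the alphabet (wrapping around).
For "harbork", step one produces "hkarrob"; step two turns that into "jmcttqd".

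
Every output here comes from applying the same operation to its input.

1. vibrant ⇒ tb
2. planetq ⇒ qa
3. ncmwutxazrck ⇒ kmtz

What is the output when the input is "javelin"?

The rule is to move the last 3 characters to the front (rotate right by 3), then keep one character in every 3, starting at position 3 (positions 3rd, 6th, 9th, ...).
On "javelin" that produces "nv".

nv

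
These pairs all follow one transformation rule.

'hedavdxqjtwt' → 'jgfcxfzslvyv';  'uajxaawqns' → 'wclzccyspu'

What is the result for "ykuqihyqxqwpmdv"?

Rule — shift every letter 2 places forward in the alphabet (wrapping around).
On "ykuqihyqxqwpmdv" that produces "amwskjaszsyrofx".

amwskjaszsyrofx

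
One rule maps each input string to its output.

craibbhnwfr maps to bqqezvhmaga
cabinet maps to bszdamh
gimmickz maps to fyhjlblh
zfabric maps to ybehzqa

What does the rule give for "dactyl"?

The rule is to take characters alternately from the front and the back (1st, last, 2nd, 2nd-last, ...), then shift every letter 1 place backward in the alphabet (wrapping around).
For "dactyl", step one produces "dlayct"; step two turns that into "ckzxbs".

ckzxbs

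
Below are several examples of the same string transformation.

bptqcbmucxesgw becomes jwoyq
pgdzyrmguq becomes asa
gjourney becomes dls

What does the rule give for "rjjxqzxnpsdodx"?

What's happening: keep one character in every 3, starting at position 2 (positions 2nd, 5th, 8th, ...), then shift every letter 6 places backward in the alphabet (wrapping around).
Applying both steps to "rjjxqzxnpsdodx": "jqndx", then "dkhxr".
(Check on "pgdzyrmguq": → "gyg" → "asa" ✓)

dkhxr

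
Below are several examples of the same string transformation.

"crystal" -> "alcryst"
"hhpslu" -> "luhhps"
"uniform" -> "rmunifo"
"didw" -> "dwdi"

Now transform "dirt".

Looking at the pairs, the operation is to move the last 2 characters to the front (rotate right by 2).
"dirt" → "rtdi".

rtdi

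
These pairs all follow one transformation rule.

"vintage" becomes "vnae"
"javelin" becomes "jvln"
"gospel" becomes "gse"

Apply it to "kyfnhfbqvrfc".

kfhbvf

The transformation: keep every other character starting from the first (positions 1st, 3rd, 5th, ...).
For "kyfnhfbqvrfc" the result is "kfhbvf".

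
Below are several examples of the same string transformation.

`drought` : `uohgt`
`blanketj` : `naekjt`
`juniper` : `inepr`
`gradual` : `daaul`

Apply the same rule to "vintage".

tngae

The transformation: swap each adjacent pair of characters (1↔2, 3↔4, ...), then delete the first 2 characters.
On "vintage": the first step gives "ivtngae", and the second then gives "tngae".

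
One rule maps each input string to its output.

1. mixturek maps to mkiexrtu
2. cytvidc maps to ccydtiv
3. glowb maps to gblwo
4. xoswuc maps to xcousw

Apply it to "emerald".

edmlear

Looking at the pairs, the operation is to take characters alternately from the front and the back (1st, last, 2nd, 2nd-last, ...).
"emerald" → "edmlear".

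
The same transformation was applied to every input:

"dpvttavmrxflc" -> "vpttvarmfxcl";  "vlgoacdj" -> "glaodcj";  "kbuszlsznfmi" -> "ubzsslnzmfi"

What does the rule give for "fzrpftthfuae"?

The transformation: delete the first character, then swap each adjacent pair of characters (1↔2, 3↔4, ...).
For "fzrpftthfuae", step one produces "zrpftthfuae"; step two turns that into "rzfpttfhaue".
(Check on "kbuszlsznfmi": → "buszlsznfmi" → "ubzsslnzmfi" ✓)

rzfpttfhaue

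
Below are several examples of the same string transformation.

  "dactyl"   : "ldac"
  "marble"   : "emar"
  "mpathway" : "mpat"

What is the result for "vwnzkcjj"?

What's happening: swap the front and back halves of the string, then keep only the last 4 characters.
For "vwnzkcjj", step one produces "kcjjvwnz"; step two turns that into "vwnz".

vwnz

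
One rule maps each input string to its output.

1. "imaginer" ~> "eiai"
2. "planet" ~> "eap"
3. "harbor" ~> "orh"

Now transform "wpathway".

ahaw

Rule — reverse the string, then keep every other character starting from the second (positions 2nd, 4th, 6th, ...).
Starting from "wpathway": after the first operation, "yawhtapw"; after the second, "ahaw".
(Check on "imaginer": → "renigami" → "eiai" ✓)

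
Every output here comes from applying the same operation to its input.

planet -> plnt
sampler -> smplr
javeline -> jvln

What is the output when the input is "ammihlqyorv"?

Looking at the pairs, the operation is to remove every vowel.
Doing the same to "ammihlqyorv": "mmhlqyrv".

mmhlqyrv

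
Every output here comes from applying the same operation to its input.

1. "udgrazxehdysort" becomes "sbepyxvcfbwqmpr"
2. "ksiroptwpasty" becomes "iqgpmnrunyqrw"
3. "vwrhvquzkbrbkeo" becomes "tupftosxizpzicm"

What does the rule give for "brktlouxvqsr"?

zpirjmsvtoqp

In each case the input is transformed by: shift every letter 2 places backward in the alphabet (wrapping around).
Doing the same to "brktlouxvqsr": "zpirjmsvtoqp".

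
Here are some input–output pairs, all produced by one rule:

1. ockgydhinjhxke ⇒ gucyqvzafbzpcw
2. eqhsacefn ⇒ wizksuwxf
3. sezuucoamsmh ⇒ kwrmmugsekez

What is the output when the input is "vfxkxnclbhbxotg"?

nxpcpfudtztpgly

In each case the input is transformed by: shift every letter 8 places backward in the alphabet (wrapping around).
On "vfxkxnclbhbxotg" that produces "nxpcpfudtztpgly".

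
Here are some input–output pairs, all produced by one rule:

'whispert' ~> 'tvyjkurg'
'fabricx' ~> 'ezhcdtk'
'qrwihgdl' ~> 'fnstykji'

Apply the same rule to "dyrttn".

vpfatv

The transformation: move the last 2 characters to the front (rotate right by 2), then shift every letter 2 places forward in the alphabet (wrapping around).
Working it through for "dyrttn": intermediate "tndyrt", final "vpfatv".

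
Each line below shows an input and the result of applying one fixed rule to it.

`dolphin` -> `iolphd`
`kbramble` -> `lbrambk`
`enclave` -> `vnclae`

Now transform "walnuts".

talnuw

The rule is to delete the last character, then swap the first and last characters.
"walnuts" → "walnut" → "talnuw".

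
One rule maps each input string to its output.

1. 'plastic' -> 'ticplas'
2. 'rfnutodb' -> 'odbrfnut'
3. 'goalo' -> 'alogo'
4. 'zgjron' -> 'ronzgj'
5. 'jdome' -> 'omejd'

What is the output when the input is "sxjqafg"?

Rule — move the last 3 characters to the front (rotate right by 3).
For "sxjqafg" the result is "afgsxjq".

afgsxjq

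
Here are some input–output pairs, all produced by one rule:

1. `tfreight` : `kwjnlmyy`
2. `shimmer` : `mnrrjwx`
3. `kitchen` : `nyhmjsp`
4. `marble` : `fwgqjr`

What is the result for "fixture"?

ncyzwjk

What's happening: move the first character to the end, then shift every letter 5 places forward in the alphabet (wrapping around).
For "fixture", step one produces "ixturef"; step two turns that into "ncyzwjk".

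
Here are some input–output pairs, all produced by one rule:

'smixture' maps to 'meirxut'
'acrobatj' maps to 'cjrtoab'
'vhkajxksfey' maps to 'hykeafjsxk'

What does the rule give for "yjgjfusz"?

The transformation: delete the first character, then take characters alternately from the front and the back (1st, last, 2nd, 2nd-last, ...).
Working it through for "yjgjfusz": intermediate "jgjfusz", final "jzgsjuf".

jzgsjuf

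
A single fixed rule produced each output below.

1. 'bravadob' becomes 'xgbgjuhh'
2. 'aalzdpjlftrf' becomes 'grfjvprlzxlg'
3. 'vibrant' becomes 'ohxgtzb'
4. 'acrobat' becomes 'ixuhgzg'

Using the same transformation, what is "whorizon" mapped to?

Rule — shift every letter 6 places forward in the alphabet (wrapping around), then move the first character to the end.
Working it through for "whorizon": intermediate "cnuxofut", final "nuxofutc".

nuxofutc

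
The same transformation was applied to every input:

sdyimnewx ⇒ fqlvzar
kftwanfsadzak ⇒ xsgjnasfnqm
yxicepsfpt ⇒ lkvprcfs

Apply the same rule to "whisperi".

The rule is to shift every letter 13 places forward in the alphabet (wrapping around) — i.e. ROT13, then delete the last 2 characters.
Applying both steps to "whisperi": "juvfcrev", then "juvfcr".

juvfcr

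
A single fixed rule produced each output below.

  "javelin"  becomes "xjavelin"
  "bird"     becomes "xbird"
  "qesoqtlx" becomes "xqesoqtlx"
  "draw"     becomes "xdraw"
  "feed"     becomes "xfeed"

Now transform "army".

xarmy

What's happening: prepend "x".
On "army" that produces "xarmy".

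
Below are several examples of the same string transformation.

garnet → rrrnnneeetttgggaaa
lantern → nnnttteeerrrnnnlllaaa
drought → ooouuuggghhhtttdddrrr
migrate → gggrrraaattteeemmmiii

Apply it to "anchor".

Each output is the input with this applied: move the first 2 characters to the end (rotate left by 2), then repeat every character 3 times.
Working it through for "anchor": intermediate "choran", final "ccchhhooorrraaannn".

ccchhhooorrraaannn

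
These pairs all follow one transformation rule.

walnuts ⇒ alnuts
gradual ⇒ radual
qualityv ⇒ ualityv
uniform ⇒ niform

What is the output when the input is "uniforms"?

niforms

Rule — delete the first character.
Doing the same to "uniforms": "niforms".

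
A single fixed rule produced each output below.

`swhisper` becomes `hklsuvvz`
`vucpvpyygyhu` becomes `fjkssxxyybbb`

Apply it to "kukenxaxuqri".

dhlnnqtuxxaa

In each case the input is transformed by: sort the characters into alphabetical order, then shift every letter 3 places forward in the alphabet (wrapping around).
So "kukenxaxuqri" becomes "dhlnnqtuxxaa".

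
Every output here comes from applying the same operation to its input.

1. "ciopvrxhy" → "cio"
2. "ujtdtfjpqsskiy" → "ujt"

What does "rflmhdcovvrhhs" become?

rfl

In each case the input is transformed by: keep only the first 3 characters.
On "rflmhdcovvrhhs" that produces "rfl".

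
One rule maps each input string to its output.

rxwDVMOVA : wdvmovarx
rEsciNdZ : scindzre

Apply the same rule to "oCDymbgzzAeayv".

Looking at the pairs, the operation is to move the first 2 characters to the end (rotate left by 2), then convert every letter to lowercase.
Working it through for "oCDymbgzzAeayv": intermediate "DymbgzzAeayvoC", final "dymbgzzaeayvoc".

dymbgzzaeayvoc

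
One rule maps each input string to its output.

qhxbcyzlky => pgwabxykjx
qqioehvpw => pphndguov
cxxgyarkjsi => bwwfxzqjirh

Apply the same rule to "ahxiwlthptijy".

zgwhvksgoshix

The rule is to shift every letter 1 place backward in the alphabet (wrapping around).
Doing the same to "ahxiwlthptijy": "zgwhvksgoshix".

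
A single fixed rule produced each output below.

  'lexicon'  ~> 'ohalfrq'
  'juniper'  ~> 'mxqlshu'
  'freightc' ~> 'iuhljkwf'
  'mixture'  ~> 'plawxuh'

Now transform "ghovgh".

jkryjk

The transformation: shift every letter 3 places forward in the alphabet (wrapping around).
For "ghovgh" the result is "jkryjk".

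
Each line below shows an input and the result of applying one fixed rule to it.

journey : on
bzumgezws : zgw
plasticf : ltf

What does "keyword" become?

eo

In each case the input is transformed by: keep one character in every 3, starting at position 2 (positions 2nd, 5th, 8th, ...).
So "keyword" becomes "eo".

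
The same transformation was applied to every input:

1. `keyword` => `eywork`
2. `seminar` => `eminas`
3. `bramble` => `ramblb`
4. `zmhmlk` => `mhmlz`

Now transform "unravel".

Each output is the input with this applied: delete the last character, then move the first character to the end.
Working it through for "unravel": intermediate "unrave", final "nraveu".
(Check on "bramble": → "brambl" → "ramblb" ✓)

nraveu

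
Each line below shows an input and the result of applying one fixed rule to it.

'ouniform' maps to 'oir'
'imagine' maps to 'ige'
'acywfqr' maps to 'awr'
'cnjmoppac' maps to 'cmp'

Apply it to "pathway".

phy

Each output is the input with this applied: keep one character in every 3, starting at position 1 (positions 1st, 4th, 7th, ...).
Doing the same to "pathway": "phy".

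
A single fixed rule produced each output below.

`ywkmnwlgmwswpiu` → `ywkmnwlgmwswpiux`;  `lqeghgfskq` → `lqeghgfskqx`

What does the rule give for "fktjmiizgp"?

What's happening: append "x".
"fktjmiizgp" → "fktjmiizgpx".

fktjmiizgpx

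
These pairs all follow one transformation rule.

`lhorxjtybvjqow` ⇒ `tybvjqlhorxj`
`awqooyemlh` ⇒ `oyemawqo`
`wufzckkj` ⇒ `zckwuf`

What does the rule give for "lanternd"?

terlan

The pattern: delete the last 2 characters, then swap the front and back halves of the string.
For "lanternd", step one produces "lanter"; step two turns that into "terlan".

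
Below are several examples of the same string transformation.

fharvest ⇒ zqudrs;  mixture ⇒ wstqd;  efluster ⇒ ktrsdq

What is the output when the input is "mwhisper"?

The transformation: shift every letter 1 place backward in the alphabet (wrapping around), then delete the first 2 characters.
Working it through for "mwhisper": intermediate "lvghrodq", final "ghrodq".
(Check on "efluster": → "dektrsdq" → "ktrsdq" ✓)

ghrodq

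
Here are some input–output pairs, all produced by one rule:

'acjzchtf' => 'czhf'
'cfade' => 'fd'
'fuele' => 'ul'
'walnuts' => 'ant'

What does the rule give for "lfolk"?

The rule is to keep every other character starting from the second (positions 2nd, 4th, 6th, ...).
"lfolk" → "fl".

fl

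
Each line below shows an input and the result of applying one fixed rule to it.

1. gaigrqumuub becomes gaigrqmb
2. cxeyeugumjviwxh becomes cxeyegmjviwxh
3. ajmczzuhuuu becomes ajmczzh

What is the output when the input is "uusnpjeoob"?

The pattern: remove every "u".
So "uusnpjeoob" becomes "snpjeoob".

snpjeoob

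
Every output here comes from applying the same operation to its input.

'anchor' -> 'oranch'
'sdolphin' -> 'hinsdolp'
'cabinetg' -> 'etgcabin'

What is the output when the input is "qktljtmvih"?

The transformation: move the first character to the end, then swap the front and back halves of the string.
Starting from "qktljtmvih": after the first operation, "ktljtmvihq"; after the second, "mvihqktljt".

mvihqktljt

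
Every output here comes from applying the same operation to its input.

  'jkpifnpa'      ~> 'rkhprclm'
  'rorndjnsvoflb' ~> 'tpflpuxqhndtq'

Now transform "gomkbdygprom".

The transformation: shift every letter 2 places forward in the alphabet (wrapping around), then move the first 2 characters to the end (rotate left by 2).
Starting from "gomkbdygprom": after the first operation, "iqomdfairtqo"; after the second, "omdfairtqoiq".

omdfairtqoiq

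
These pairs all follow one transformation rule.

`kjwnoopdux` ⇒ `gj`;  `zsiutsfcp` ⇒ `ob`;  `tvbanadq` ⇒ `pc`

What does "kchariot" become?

The pattern: shift every letter 12 places forward in the alphabet (wrapping around), then keep only the last 2 characters.
"kchariot" → "wotmduaf" → "af".

af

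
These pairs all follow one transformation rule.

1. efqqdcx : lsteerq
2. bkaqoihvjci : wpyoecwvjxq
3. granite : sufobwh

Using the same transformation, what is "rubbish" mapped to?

vfippwg

Each output is the input with this applied: shift every letter 12 places backward in the alphabet (wrapping around), then move the last character to the front.
Applying both steps to "rubbish": "fippwgv", then "vfippwg".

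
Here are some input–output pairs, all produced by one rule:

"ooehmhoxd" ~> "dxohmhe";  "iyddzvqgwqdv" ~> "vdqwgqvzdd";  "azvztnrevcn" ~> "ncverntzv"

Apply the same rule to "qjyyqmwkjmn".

nmjkwmqyy

What's happening: delete the first 2 characters, then reverse the string.
On "qjyyqmwkjmn": the first step gives "yyqmwkjmn", and the second then gives "nmjkwmqyy".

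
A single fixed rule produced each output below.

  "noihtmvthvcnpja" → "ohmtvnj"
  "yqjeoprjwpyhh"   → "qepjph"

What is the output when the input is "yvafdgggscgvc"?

vfggcv

What's happening: keep every other character starting from the second (positions 2nd, 4th, 6th, ...).
On "yvafdgggscgvc" that produces "vfggcv".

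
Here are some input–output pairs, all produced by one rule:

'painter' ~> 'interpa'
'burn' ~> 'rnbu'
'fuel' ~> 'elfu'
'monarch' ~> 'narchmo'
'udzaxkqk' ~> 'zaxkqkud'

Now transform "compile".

In each case the input is transformed by: move the first 2 characters to the end (rotate left by 2).
For "compile" the result is "mpileco".

mpileco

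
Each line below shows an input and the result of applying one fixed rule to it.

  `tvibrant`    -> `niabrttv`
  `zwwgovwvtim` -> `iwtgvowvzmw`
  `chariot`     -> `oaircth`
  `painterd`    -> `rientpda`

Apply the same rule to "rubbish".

Each output is the input with this applied: take characters alternately from the front and the back (1st, last, 2nd, 2nd-last, ...), then move the first 3 characters to the end (rotate left by 3).
Starting from "rubbish": after the first operation, "rhusbib"; after the second, "sbibrhu".

sbibrhu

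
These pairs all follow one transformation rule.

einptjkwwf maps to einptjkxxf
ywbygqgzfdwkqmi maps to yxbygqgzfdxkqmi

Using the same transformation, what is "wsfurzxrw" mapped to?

xsfurzxrx

In each case the input is transformed by: replace every "w" with "x".
For "wsfurzxrw" the result is "xsfurzxrx".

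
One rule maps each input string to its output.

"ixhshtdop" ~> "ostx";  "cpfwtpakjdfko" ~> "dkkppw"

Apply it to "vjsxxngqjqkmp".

jmnqqx

Looking at the pairs, the operation is to keep every other character starting from the second (positions 2nd, 4th, 6th, ...), then sort the characters into alphabetical order.
Applying both steps to "vjsxxngqjqkmp": "jxnqqm", then "jmnqqx".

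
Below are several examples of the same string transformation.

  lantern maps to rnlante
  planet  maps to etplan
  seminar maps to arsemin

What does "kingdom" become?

Rule — move the last 2 characters to the front (rotate right by 2).
On "kingdom" that produces "omkingd".

omkingd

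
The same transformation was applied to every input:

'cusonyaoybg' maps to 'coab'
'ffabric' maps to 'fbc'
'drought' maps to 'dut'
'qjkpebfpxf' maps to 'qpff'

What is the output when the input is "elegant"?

In each case the input is transformed by: keep one character in every 3, starting at position 1 (positions 1st, 4th, 7th, ...).
So "elegant" becomes "egt".

egt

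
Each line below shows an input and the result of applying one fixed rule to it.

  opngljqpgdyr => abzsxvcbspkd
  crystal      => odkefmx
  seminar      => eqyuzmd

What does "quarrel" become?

In each case the input is transformed by: shift every letter 12 places forward in the alphabet (wrapping around).
On "quarrel" that produces "cgmddqx".

cgmddqx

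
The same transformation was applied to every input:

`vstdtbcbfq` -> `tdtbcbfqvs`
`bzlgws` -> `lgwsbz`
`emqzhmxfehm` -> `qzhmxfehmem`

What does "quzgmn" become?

Rule — move the first 2 characters to the end (rotate left by 2).
For "quzgmn" the result is "zgmnqu".

zgmnqu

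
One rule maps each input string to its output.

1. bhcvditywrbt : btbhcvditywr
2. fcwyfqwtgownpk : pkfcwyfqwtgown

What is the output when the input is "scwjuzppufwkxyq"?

Looking at the pairs, the operation is to move the last 2 characters to the front (rotate right by 2).
On "scwjuzppufwkxyq" that produces "yqscwjuzppufwkx".

yqscwjuzppufwkx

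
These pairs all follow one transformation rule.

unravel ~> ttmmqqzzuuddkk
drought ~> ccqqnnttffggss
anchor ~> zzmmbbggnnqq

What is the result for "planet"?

ookkzzmmddss

The rule is to double every character, then shift every letter 1 place backward in the alphabet (wrapping around).
For "planet", step one produces "ppllaanneett"; step two turns that into "ookkzzmmddss".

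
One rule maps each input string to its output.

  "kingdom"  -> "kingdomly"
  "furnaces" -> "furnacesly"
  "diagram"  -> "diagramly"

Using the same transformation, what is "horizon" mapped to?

The pattern: append "ly".
On "horizon" that produces "horizonly".

horizonly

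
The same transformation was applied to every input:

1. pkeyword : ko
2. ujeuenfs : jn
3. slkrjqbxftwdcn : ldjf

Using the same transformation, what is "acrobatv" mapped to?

In each case the input is transformed by: take characters alternately from the front and the back (1st, last, 2nd, 2nd-last, ...), then keep one character in every 3, starting at position 3 (positions 3rd, 6th, 9th, ...).
"acrobatv" → "avctraob" → "ca".
(Check on "pkeyword": → "pdkreoyw" → "ko" ✓)

ca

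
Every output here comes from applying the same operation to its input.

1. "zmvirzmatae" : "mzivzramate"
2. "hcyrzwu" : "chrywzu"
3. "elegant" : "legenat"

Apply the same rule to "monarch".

What's happening: swap each adjacent pair of characters (1↔2, 3↔4, ...).
"monarch" → "omancrh".

omancrh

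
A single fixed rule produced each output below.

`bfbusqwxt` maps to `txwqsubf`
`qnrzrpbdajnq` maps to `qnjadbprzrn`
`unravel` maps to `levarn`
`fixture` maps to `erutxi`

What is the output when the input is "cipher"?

What's happening: reverse the string, then delete the last character.
Applying both steps to "cipher": "rehpic", then "rehpi".

rehpi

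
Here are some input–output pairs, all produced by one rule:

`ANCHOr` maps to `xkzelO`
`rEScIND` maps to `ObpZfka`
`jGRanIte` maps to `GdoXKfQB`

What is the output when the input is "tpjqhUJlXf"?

What's happening: flip the case of every letter, then shift every letter 3 places backward in the alphabet (wrapping around).
Starting from "tpjqhUJlXf": after the first operation, "TPJQHujLxF"; after the second, "QMGNErgIuC".

QMGNErgIuC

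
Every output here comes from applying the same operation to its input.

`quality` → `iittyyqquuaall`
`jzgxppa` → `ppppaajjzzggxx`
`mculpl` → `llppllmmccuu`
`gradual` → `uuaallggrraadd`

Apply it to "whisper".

Each output is the input with this applied: move the last 3 characters to the front (rotate right by 3), then double every character.
Applying both steps to "whisper": "perwhis", then "ppeerrwwhhiiss".
(Check on "quality": → "ityqual" → "iittyyqquuaall" ✓)

ppeerrwwhhiiss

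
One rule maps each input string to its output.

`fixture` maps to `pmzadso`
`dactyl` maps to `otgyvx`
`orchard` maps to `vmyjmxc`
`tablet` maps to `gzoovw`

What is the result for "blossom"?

The transformation: move the last 3 characters to the front (rotate right by 3), then shift every letter 5 places backward in the alphabet (wrapping around).
Starting from "blossom": after the first operation, "somblos"; after the second, "njhwgjn".

njhwgjn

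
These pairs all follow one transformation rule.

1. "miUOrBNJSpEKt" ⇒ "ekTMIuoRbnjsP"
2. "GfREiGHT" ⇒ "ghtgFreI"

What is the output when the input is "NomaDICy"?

icYnOMAd

In each case the input is transformed by: move the last 3 characters to the front (rotate right by 3), then flip the case of every letter.
Starting from "NomaDICy": after the first operation, "ICyNomaD"; after the second, "icYnOMAd".
(Check on "miUOrBNJSpEKt": → "EKtmiUOrBNJSp" → "ekTMIuoRbnjsP" ✓)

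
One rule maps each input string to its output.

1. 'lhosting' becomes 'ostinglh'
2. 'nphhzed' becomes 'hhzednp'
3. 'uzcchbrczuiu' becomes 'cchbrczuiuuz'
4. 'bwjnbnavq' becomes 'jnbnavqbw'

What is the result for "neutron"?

utronne

In each case the input is transformed by: move the first 2 characters to the end (rotate left by 2).
So "neutron" becomes "utronne".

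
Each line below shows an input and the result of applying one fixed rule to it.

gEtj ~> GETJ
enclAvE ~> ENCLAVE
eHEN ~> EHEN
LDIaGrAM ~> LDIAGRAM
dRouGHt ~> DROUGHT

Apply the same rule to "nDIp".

The pattern: convert every letter to uppercase.
For "nDIp" the result is "NDIP".

NDIP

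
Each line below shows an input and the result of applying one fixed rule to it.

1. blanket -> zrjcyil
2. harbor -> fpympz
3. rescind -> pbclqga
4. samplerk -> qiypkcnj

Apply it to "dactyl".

bjywar

The rule is to shift every letter 2 places backward in the alphabet (wrapping around), then take characters alternately from the front and the back (1st, last, 2nd, 2nd-last, ...).
"dactyl" → "byarwj" → "bjywar".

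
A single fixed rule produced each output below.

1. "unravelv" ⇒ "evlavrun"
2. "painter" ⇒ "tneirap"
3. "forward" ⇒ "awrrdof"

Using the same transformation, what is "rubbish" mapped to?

ibsbhur

In each case the input is transformed by: move the last 3 characters to the front (rotate right by 3), then take characters alternately from the front and the back (1st, last, 2nd, 2nd-last, ...).
"rubbish" → "ibsbhur".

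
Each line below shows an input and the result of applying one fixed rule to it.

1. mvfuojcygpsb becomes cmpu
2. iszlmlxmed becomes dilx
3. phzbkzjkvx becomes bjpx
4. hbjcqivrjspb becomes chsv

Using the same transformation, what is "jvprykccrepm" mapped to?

Each output is the input with this applied: keep one character in every 3, starting at position 1 (positions 1st, 4th, 7th, ...), then sort the characters into alphabetical order.
On "jvprykccrepm": the first step gives "jrce", and the second then gives "cejr".

cejr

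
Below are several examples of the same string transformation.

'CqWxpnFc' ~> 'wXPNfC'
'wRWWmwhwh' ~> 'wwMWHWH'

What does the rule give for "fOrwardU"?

The transformation: flip the case of every letter, then delete the first 2 characters.
Applying both steps to "fOrwardU": "FoRWARDu", then "RWARDu".

RWARDu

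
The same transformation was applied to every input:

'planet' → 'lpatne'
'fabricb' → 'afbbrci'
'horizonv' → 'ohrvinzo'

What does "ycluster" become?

cylruest

The transformation: move the first character to the end, then take characters alternately from the front and the back (1st, last, 2nd, 2nd-last, ...).
Applying both steps to "ycluster": "clustery", then "cylruest".
(Check on "planet": → "lanetp" → "lpatne" ✓)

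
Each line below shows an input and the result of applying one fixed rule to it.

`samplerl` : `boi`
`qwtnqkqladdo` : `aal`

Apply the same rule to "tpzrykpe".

The transformation: shift every letter 3 places backward in the alphabet (wrapping around), then keep only the last 3 characters.
Doing the same to "tpzrykpe": "hmb".

hmb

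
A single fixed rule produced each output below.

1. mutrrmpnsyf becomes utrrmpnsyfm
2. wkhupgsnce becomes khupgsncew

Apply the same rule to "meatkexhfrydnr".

What's happening: move the first character to the end.
For "meatkexhfrydnr" the result is "eatkexhfrydnrm".

eatkexhfrydnrm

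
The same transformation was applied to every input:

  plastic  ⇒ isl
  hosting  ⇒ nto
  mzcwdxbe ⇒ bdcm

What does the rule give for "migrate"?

Rule — reverse the string, then keep every other character starting from the second (positions 2nd, 4th, 6th, ...).
Applying both steps to "migrate": "etargim", then "tri".

tri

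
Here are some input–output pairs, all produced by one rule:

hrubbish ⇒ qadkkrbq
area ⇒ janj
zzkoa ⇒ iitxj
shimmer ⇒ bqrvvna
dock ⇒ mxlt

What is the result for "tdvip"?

Looking at the pairs, the operation is to shift every letter 9 places forward in the alphabet (wrapping around).
For "tdvip" the result is "cmery".

cmery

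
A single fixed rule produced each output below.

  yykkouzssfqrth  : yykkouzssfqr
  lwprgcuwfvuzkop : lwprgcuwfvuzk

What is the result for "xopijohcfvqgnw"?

xopijohcfvqg

The pattern: delete the last 2 characters.
So "xopijohcfvqgnw" becomes "xopijohcfvqg".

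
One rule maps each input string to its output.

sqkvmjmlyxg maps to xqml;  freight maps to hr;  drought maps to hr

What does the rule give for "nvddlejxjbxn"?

xvlx

Each output is the input with this applied: move the last 3 characters to the front (rotate right by 3), then keep one character in every 3, starting at position 2 (positions 2nd, 5th, 8th, ...).
On "nvddlejxjbxn" that produces "xvlx".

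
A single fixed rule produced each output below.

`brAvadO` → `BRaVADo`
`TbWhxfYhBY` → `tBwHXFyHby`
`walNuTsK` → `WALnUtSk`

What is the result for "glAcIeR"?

The pattern: flip the case of every letter.
Applying that to "glAcIeR" gives "GLaCiEr".

GLaCiEr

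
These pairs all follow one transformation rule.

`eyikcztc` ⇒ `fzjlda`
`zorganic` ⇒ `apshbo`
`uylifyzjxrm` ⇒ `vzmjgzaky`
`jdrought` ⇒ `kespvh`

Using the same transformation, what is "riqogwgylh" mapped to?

What's happening: delete the last 2 characters, then shift every letter 1 place forward in the alphabet (wrapping around).
"riqogwgylh" → "riqogwgy" → "sjrphxhz".

sjrphxhz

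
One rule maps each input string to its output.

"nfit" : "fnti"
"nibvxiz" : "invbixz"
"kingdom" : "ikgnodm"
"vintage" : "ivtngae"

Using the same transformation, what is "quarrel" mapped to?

The transformation: swap each adjacent pair of characters (1↔2, 3↔4, ...).
"quarrel" → "uqraerl".

uqraerl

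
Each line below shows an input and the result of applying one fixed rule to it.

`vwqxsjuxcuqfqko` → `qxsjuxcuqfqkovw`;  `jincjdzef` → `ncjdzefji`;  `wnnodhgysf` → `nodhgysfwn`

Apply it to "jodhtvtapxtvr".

dhtvtapxtvrjo

Rule — move the first 2 characters to the end (rotate left by 2).
Doing the same to "jodhtvtapxtvr": "dhtvtapxtvrjo".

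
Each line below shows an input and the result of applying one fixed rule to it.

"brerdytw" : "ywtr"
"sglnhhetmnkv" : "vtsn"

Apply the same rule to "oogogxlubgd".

The pattern: sort the characters into reverse alphabetical order, then keep only the first 4 characters.
"oogogxlubgd" → "xuoo".

xuoo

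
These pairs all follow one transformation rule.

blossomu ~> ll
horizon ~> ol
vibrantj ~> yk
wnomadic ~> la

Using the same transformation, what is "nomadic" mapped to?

jf

Rule — shift every letter 3 places backward in the alphabet (wrapping around), then keep one character in every 3, starting at position 3 (positions 3rd, 6th, 9th, ...).
"nomadic" → "kljxafz" → "jf".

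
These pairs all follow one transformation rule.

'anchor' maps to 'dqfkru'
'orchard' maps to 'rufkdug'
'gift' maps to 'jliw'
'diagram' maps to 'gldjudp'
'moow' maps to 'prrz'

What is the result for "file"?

The rule is to shift every letter 3 places forward in the alphabet (wrapping around).
"file" → "iloh".

iloh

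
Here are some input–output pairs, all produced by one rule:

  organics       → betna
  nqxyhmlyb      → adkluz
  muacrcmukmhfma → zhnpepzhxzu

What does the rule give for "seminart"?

frzva

The pattern: delete the last 3 characters, then shift every letter 13 places forward in the alphabet (wrapping around) — i.e. ROT13.
For "seminart", step one produces "semin"; step two turns that into "frzva".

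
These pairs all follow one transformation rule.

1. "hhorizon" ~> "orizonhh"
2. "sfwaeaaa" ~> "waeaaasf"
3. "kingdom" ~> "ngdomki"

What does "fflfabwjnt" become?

The rule is to move the first 2 characters to the end (rotate left by 2).
"fflfabwjnt" → "lfabwjntff".

lfabwjntff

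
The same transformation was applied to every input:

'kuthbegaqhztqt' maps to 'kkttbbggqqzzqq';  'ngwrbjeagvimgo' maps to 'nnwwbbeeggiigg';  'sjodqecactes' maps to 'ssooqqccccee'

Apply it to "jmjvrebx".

The transformation: keep every other character starting from the first (positions 1st, 3rd, 5th, ...), then double every character.
On "jmjvrebx": the first step gives "jjrb", and the second then gives "jjjjrrbb".
(Check on "ngwrbjeagvimgo": → "nwbegig" → "nnwwbbeeggiigg" ✓)

jjjjrrbb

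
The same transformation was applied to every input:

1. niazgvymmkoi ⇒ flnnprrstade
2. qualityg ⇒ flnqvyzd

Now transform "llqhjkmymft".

The pattern: sort the characters into alphabetical order, then shift every letter 5 places forward in the alphabet (wrapping around).
On "llqhjkmymft": the first step gives "fhjkllmmqty", and the second then gives "kmopqqrrvyd".

kmopqqrrvyd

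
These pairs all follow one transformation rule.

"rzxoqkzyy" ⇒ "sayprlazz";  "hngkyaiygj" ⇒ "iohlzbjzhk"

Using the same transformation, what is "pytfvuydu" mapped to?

In each case the input is transformed by: shift every letter 1 place forward in the alphabet (wrapping around).
On "pytfvuydu" that produces "qzugwvzev".

qzugwvzev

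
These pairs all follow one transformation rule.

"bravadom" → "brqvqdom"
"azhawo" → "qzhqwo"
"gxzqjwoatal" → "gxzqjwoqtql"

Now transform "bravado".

The transformation: replace every "a" with "q".
For "bravado" the result is "brqvqdo".

brqvqdo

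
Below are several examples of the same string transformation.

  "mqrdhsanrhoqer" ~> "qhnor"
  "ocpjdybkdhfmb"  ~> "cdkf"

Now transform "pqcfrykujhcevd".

The rule is to keep one character in every 3, starting at position 2 (positions 2nd, 5th, 8th, ...).
On "pqcfrykujhcevd" that produces "qrucd".

qrucd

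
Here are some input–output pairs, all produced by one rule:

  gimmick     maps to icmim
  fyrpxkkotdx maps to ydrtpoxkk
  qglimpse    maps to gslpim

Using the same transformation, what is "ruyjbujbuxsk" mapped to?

Each output is the input with this applied: take characters alternately from the front and the back (1st, last, 2nd, 2nd-last, ...), then delete the first 2 characters.
Applying both steps to "ruyjbujbuxsk": "rkusyxjubbuj", then "usyxjubbuj".

usyxjubbuj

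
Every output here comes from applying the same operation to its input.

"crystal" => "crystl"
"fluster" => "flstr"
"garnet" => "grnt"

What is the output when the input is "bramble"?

brmbl

The rule is to remove every vowel.
For "bramble" the result is "brmbl".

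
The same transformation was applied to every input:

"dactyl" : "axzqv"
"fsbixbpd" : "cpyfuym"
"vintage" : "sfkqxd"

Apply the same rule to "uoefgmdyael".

Looking at the pairs, the operation is to delete the last character, then shift every letter 3 places backward in the alphabet (wrapping around).
Applying both steps to "uoefgmdyael": "uoefgmdyae", then "rlbcdjavxb".

rlbcdjavxb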